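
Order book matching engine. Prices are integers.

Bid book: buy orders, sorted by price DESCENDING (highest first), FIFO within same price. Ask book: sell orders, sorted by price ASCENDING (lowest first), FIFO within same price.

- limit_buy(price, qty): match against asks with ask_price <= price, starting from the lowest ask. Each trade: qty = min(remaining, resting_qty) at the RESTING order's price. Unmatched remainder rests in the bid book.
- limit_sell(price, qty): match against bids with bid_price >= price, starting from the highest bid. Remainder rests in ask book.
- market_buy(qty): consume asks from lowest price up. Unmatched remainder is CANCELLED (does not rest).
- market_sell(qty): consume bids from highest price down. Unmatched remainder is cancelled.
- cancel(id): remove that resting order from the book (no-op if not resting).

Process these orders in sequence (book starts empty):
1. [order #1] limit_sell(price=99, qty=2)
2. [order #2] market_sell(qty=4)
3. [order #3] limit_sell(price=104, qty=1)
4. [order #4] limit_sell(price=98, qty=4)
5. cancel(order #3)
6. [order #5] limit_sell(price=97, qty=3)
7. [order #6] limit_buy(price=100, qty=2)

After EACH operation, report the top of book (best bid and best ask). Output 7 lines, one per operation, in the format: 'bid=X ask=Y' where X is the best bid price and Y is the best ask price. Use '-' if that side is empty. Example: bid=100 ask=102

Answer: bid=- ask=99
bid=- ask=99
bid=- ask=99
bid=- ask=98
bid=- ask=98
bid=- ask=97
bid=- ask=97

Derivation:
After op 1 [order #1] limit_sell(price=99, qty=2): fills=none; bids=[-] asks=[#1:2@99]
After op 2 [order #2] market_sell(qty=4): fills=none; bids=[-] asks=[#1:2@99]
After op 3 [order #3] limit_sell(price=104, qty=1): fills=none; bids=[-] asks=[#1:2@99 #3:1@104]
After op 4 [order #4] limit_sell(price=98, qty=4): fills=none; bids=[-] asks=[#4:4@98 #1:2@99 #3:1@104]
After op 5 cancel(order #3): fills=none; bids=[-] asks=[#4:4@98 #1:2@99]
After op 6 [order #5] limit_sell(price=97, qty=3): fills=none; bids=[-] asks=[#5:3@97 #4:4@98 #1:2@99]
After op 7 [order #6] limit_buy(price=100, qty=2): fills=#6x#5:2@97; bids=[-] asks=[#5:1@97 #4:4@98 #1:2@99]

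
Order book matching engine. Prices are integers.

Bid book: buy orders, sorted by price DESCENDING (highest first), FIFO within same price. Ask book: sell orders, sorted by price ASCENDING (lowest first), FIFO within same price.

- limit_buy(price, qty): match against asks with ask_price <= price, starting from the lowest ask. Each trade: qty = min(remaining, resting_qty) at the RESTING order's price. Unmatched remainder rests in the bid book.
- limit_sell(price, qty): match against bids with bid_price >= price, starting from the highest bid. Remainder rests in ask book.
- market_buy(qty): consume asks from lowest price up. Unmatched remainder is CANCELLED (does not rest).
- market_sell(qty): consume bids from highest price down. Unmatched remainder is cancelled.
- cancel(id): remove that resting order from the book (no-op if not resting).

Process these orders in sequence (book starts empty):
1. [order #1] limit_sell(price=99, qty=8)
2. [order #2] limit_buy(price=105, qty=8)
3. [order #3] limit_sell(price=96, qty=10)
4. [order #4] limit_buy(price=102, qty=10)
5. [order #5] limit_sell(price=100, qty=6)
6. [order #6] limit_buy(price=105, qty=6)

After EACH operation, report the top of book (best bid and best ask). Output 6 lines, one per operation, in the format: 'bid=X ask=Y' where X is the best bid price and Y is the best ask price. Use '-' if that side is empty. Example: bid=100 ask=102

Answer: bid=- ask=99
bid=- ask=-
bid=- ask=96
bid=- ask=-
bid=- ask=100
bid=- ask=-

Derivation:
After op 1 [order #1] limit_sell(price=99, qty=8): fills=none; bids=[-] asks=[#1:8@99]
After op 2 [order #2] limit_buy(price=105, qty=8): fills=#2x#1:8@99; bids=[-] asks=[-]
After op 3 [order #3] limit_sell(price=96, qty=10): fills=none; bids=[-] asks=[#3:10@96]
After op 4 [order #4] limit_buy(price=102, qty=10): fills=#4x#3:10@96; bids=[-] asks=[-]
After op 5 [order #5] limit_sell(price=100, qty=6): fills=none; bids=[-] asks=[#5:6@100]
After op 6 [order #6] limit_buy(price=105, qty=6): fills=#6x#5:6@100; bids=[-] asks=[-]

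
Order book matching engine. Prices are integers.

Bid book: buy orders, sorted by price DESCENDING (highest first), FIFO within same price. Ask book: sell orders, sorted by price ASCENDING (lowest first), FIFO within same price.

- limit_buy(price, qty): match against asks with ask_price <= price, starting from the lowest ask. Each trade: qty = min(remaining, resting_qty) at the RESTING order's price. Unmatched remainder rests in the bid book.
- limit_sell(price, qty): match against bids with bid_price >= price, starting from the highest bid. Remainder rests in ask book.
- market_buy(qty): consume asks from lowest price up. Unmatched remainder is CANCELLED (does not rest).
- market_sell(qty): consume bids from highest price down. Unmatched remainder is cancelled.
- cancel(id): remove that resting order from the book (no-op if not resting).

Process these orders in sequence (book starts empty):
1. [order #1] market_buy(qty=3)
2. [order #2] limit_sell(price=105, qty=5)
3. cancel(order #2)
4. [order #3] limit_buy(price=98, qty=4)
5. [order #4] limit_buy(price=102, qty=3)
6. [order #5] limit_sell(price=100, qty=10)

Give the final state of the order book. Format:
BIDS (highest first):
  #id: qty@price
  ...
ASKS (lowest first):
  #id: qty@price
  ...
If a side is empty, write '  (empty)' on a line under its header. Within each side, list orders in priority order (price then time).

Answer: BIDS (highest first):
  #3: 4@98
ASKS (lowest first):
  #5: 7@100

Derivation:
After op 1 [order #1] market_buy(qty=3): fills=none; bids=[-] asks=[-]
After op 2 [order #2] limit_sell(price=105, qty=5): fills=none; bids=[-] asks=[#2:5@105]
After op 3 cancel(order #2): fills=none; bids=[-] asks=[-]
After op 4 [order #3] limit_buy(price=98, qty=4): fills=none; bids=[#3:4@98] asks=[-]
After op 5 [order #4] limit_buy(price=102, qty=3): fills=none; bids=[#4:3@102 #3:4@98] asks=[-]
After op 6 [order #5] limit_sell(price=100, qty=10): fills=#4x#5:3@102; bids=[#3:4@98] asks=[#5:7@100]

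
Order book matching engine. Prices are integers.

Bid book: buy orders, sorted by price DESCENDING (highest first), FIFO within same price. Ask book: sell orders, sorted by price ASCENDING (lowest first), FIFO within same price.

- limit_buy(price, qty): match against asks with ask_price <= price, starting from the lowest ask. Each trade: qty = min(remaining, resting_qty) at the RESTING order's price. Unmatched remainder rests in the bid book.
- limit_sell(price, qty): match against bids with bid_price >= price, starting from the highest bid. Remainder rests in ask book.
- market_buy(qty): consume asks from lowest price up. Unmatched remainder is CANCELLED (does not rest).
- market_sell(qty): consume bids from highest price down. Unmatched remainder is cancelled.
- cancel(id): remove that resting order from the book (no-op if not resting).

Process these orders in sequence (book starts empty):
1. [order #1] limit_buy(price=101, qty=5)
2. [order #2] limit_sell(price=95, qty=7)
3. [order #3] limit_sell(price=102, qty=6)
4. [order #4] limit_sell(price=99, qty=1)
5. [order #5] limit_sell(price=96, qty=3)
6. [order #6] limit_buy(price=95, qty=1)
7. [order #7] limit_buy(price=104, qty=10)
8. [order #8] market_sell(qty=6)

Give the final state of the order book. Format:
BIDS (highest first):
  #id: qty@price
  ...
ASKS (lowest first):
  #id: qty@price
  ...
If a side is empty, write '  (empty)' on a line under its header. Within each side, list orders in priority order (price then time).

After op 1 [order #1] limit_buy(price=101, qty=5): fills=none; bids=[#1:5@101] asks=[-]
After op 2 [order #2] limit_sell(price=95, qty=7): fills=#1x#2:5@101; bids=[-] asks=[#2:2@95]
After op 3 [order #3] limit_sell(price=102, qty=6): fills=none; bids=[-] asks=[#2:2@95 #3:6@102]
After op 4 [order #4] limit_sell(price=99, qty=1): fills=none; bids=[-] asks=[#2:2@95 #4:1@99 #3:6@102]
After op 5 [order #5] limit_sell(price=96, qty=3): fills=none; bids=[-] asks=[#2:2@95 #5:3@96 #4:1@99 #3:6@102]
After op 6 [order #6] limit_buy(price=95, qty=1): fills=#6x#2:1@95; bids=[-] asks=[#2:1@95 #5:3@96 #4:1@99 #3:6@102]
After op 7 [order #7] limit_buy(price=104, qty=10): fills=#7x#2:1@95 #7x#5:3@96 #7x#4:1@99 #7x#3:5@102; bids=[-] asks=[#3:1@102]
After op 8 [order #8] market_sell(qty=6): fills=none; bids=[-] asks=[#3:1@102]

Answer: BIDS (highest first):
  (empty)
ASKS (lowest first):
  #3: 1@102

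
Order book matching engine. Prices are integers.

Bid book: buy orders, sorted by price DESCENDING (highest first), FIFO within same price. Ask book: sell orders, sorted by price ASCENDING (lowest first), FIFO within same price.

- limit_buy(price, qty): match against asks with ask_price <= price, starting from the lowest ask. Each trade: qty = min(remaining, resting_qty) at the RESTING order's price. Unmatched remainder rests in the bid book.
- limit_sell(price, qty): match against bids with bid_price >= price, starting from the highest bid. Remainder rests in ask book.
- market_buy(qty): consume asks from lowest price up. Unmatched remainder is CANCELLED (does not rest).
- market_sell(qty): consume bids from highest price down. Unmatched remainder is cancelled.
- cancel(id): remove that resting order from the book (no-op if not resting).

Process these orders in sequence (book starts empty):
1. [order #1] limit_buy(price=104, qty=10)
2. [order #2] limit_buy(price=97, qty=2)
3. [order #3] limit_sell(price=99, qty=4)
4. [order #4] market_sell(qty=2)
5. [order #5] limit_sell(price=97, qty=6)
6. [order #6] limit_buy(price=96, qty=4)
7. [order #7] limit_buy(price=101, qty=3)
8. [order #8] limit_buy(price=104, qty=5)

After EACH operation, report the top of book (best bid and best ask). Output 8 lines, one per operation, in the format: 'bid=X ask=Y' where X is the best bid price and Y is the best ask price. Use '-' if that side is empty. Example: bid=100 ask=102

After op 1 [order #1] limit_buy(price=104, qty=10): fills=none; bids=[#1:10@104] asks=[-]
After op 2 [order #2] limit_buy(price=97, qty=2): fills=none; bids=[#1:10@104 #2:2@97] asks=[-]
After op 3 [order #3] limit_sell(price=99, qty=4): fills=#1x#3:4@104; bids=[#1:6@104 #2:2@97] asks=[-]
After op 4 [order #4] market_sell(qty=2): fills=#1x#4:2@104; bids=[#1:4@104 #2:2@97] asks=[-]
After op 5 [order #5] limit_sell(price=97, qty=6): fills=#1x#5:4@104 #2x#5:2@97; bids=[-] asks=[-]
After op 6 [order #6] limit_buy(price=96, qty=4): fills=none; bids=[#6:4@96] asks=[-]
After op 7 [order #7] limit_buy(price=101, qty=3): fills=none; bids=[#7:3@101 #6:4@96] asks=[-]
After op 8 [order #8] limit_buy(price=104, qty=5): fills=none; bids=[#8:5@104 #7:3@101 #6:4@96] asks=[-]

Answer: bid=104 ask=-
bid=104 ask=-
bid=104 ask=-
bid=104 ask=-
bid=- ask=-
bid=96 ask=-
bid=101 ask=-
bid=104 ask=-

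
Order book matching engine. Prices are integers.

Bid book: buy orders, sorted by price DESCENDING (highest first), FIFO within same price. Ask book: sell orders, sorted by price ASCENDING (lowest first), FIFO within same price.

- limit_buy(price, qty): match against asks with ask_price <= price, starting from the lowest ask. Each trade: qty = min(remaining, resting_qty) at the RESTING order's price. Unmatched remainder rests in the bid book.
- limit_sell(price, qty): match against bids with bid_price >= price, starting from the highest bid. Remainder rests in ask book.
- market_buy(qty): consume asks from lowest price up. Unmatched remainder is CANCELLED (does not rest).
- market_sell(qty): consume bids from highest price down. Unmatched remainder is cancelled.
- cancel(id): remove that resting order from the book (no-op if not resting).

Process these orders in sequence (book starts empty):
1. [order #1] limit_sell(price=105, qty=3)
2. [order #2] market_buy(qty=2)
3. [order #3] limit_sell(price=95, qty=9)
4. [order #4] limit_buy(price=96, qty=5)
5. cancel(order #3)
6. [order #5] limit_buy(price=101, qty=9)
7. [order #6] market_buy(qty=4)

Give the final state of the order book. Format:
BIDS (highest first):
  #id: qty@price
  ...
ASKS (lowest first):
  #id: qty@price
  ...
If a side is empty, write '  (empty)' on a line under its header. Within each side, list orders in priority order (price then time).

After op 1 [order #1] limit_sell(price=105, qty=3): fills=none; bids=[-] asks=[#1:3@105]
After op 2 [order #2] market_buy(qty=2): fills=#2x#1:2@105; bids=[-] asks=[#1:1@105]
After op 3 [order #3] limit_sell(price=95, qty=9): fills=none; bids=[-] asks=[#3:9@95 #1:1@105]
After op 4 [order #4] limit_buy(price=96, qty=5): fills=#4x#3:5@95; bids=[-] asks=[#3:4@95 #1:1@105]
After op 5 cancel(order #3): fills=none; bids=[-] asks=[#1:1@105]
After op 6 [order #5] limit_buy(price=101, qty=9): fills=none; bids=[#5:9@101] asks=[#1:1@105]
After op 7 [order #6] market_buy(qty=4): fills=#6x#1:1@105; bids=[#5:9@101] asks=[-]

Answer: BIDS (highest first):
  #5: 9@101
ASKS (lowest first):
  (empty)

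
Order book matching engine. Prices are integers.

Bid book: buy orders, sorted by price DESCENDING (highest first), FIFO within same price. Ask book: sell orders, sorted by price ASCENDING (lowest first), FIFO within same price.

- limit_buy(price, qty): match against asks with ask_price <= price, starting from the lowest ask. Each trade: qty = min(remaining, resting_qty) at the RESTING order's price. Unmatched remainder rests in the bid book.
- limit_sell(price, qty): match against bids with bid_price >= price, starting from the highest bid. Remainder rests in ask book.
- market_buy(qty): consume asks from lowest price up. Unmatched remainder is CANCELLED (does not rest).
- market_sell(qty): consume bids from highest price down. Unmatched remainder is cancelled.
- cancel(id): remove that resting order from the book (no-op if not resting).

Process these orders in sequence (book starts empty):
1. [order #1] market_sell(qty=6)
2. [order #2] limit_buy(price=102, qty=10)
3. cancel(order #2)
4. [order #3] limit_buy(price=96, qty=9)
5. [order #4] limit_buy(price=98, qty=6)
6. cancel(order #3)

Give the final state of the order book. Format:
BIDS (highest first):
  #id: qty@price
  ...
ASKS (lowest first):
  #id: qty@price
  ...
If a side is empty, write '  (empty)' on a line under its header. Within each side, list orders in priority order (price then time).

After op 1 [order #1] market_sell(qty=6): fills=none; bids=[-] asks=[-]
After op 2 [order #2] limit_buy(price=102, qty=10): fills=none; bids=[#2:10@102] asks=[-]
After op 3 cancel(order #2): fills=none; bids=[-] asks=[-]
After op 4 [order #3] limit_buy(price=96, qty=9): fills=none; bids=[#3:9@96] asks=[-]
After op 5 [order #4] limit_buy(price=98, qty=6): fills=none; bids=[#4:6@98 #3:9@96] asks=[-]
After op 6 cancel(order #3): fills=none; bids=[#4:6@98] asks=[-]

Answer: BIDS (highest first):
  #4: 6@98
ASKS (lowest first):
  (empty)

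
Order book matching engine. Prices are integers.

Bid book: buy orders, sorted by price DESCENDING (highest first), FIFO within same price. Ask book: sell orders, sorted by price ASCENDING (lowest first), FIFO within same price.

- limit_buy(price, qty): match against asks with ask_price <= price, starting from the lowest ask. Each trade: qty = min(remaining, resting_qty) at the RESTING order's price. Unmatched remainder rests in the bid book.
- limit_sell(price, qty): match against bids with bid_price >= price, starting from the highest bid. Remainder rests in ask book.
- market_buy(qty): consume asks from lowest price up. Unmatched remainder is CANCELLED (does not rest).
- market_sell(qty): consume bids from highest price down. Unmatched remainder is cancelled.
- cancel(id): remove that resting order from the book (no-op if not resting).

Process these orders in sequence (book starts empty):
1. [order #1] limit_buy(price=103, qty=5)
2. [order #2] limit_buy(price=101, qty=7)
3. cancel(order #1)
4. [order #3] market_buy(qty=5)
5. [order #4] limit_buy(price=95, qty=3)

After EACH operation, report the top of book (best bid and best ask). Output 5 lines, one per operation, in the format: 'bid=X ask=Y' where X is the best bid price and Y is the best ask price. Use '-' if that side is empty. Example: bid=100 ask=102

After op 1 [order #1] limit_buy(price=103, qty=5): fills=none; bids=[#1:5@103] asks=[-]
After op 2 [order #2] limit_buy(price=101, qty=7): fills=none; bids=[#1:5@103 #2:7@101] asks=[-]
After op 3 cancel(order #1): fills=none; bids=[#2:7@101] asks=[-]
After op 4 [order #3] market_buy(qty=5): fills=none; bids=[#2:7@101] asks=[-]
After op 5 [order #4] limit_buy(price=95, qty=3): fills=none; bids=[#2:7@101 #4:3@95] asks=[-]

Answer: bid=103 ask=-
bid=103 ask=-
bid=101 ask=-
bid=101 ask=-
bid=101 ask=-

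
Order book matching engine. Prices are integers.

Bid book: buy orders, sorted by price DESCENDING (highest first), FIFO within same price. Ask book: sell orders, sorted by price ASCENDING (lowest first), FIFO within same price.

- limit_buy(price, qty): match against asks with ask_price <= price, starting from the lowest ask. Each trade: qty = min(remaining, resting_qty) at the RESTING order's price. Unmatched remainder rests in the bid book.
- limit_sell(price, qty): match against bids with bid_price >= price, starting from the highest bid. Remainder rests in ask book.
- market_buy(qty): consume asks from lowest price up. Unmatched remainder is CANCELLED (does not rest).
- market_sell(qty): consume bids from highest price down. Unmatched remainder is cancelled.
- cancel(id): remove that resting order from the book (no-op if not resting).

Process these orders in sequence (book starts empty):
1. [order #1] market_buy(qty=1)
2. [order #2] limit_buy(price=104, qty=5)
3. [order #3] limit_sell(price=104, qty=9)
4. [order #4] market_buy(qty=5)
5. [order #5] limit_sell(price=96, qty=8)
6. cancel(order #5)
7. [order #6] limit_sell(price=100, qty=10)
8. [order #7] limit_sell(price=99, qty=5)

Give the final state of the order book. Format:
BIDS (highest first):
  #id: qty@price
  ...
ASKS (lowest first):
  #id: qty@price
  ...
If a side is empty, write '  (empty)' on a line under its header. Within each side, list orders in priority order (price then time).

Answer: BIDS (highest first):
  (empty)
ASKS (lowest first):
  #7: 5@99
  #6: 10@100

Derivation:
After op 1 [order #1] market_buy(qty=1): fills=none; bids=[-] asks=[-]
After op 2 [order #2] limit_buy(price=104, qty=5): fills=none; bids=[#2:5@104] asks=[-]
After op 3 [order #3] limit_sell(price=104, qty=9): fills=#2x#3:5@104; bids=[-] asks=[#3:4@104]
After op 4 [order #4] market_buy(qty=5): fills=#4x#3:4@104; bids=[-] asks=[-]
After op 5 [order #5] limit_sell(price=96, qty=8): fills=none; bids=[-] asks=[#5:8@96]
After op 6 cancel(order #5): fills=none; bids=[-] asks=[-]
After op 7 [order #6] limit_sell(price=100, qty=10): fills=none; bids=[-] asks=[#6:10@100]
After op 8 [order #7] limit_sell(price=99, qty=5): fills=none; bids=[-] asks=[#7:5@99 #6:10@100]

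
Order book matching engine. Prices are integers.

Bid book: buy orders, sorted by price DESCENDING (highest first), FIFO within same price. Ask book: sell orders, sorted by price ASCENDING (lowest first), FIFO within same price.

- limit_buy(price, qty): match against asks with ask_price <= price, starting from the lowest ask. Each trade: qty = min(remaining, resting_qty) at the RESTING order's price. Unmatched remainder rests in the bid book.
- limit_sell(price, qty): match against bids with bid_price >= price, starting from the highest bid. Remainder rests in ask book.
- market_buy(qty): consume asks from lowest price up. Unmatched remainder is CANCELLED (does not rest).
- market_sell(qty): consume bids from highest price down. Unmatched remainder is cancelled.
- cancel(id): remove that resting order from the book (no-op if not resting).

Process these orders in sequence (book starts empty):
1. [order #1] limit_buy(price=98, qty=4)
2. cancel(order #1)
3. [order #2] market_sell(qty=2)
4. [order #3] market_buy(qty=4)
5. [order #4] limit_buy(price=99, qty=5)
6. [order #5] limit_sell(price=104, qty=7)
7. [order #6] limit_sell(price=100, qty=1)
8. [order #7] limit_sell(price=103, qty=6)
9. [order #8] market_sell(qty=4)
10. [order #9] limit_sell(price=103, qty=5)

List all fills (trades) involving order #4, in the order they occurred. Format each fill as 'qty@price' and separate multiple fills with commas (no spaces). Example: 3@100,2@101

After op 1 [order #1] limit_buy(price=98, qty=4): fills=none; bids=[#1:4@98] asks=[-]
After op 2 cancel(order #1): fills=none; bids=[-] asks=[-]
After op 3 [order #2] market_sell(qty=2): fills=none; bids=[-] asks=[-]
After op 4 [order #3] market_buy(qty=4): fills=none; bids=[-] asks=[-]
After op 5 [order #4] limit_buy(price=99, qty=5): fills=none; bids=[#4:5@99] asks=[-]
After op 6 [order #5] limit_sell(price=104, qty=7): fills=none; bids=[#4:5@99] asks=[#5:7@104]
After op 7 [order #6] limit_sell(price=100, qty=1): fills=none; bids=[#4:5@99] asks=[#6:1@100 #5:7@104]
After op 8 [order #7] limit_sell(price=103, qty=6): fills=none; bids=[#4:5@99] asks=[#6:1@100 #7:6@103 #5:7@104]
After op 9 [order #8] market_sell(qty=4): fills=#4x#8:4@99; bids=[#4:1@99] asks=[#6:1@100 #7:6@103 #5:7@104]
After op 10 [order #9] limit_sell(price=103, qty=5): fills=none; bids=[#4:1@99] asks=[#6:1@100 #7:6@103 #9:5@103 #5:7@104]

Answer: 4@99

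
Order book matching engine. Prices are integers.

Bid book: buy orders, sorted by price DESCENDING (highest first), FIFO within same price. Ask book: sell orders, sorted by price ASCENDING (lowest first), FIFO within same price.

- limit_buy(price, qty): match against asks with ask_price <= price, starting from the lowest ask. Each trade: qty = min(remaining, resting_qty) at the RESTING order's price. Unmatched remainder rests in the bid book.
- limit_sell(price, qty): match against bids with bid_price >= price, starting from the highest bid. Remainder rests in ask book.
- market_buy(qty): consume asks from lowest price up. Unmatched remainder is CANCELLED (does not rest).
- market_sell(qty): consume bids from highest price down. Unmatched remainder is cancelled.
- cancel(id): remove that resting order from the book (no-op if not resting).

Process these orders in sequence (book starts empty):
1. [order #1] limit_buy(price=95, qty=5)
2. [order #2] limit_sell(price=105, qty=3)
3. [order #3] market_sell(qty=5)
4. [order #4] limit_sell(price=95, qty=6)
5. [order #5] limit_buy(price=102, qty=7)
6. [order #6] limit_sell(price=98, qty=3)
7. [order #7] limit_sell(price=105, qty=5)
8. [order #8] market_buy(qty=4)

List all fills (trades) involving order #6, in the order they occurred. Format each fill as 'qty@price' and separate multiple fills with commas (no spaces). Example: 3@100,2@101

After op 1 [order #1] limit_buy(price=95, qty=5): fills=none; bids=[#1:5@95] asks=[-]
After op 2 [order #2] limit_sell(price=105, qty=3): fills=none; bids=[#1:5@95] asks=[#2:3@105]
After op 3 [order #3] market_sell(qty=5): fills=#1x#3:5@95; bids=[-] asks=[#2:3@105]
After op 4 [order #4] limit_sell(price=95, qty=6): fills=none; bids=[-] asks=[#4:6@95 #2:3@105]
After op 5 [order #5] limit_buy(price=102, qty=7): fills=#5x#4:6@95; bids=[#5:1@102] asks=[#2:3@105]
After op 6 [order #6] limit_sell(price=98, qty=3): fills=#5x#6:1@102; bids=[-] asks=[#6:2@98 #2:3@105]
After op 7 [order #7] limit_sell(price=105, qty=5): fills=none; bids=[-] asks=[#6:2@98 #2:3@105 #7:5@105]
After op 8 [order #8] market_buy(qty=4): fills=#8x#6:2@98 #8x#2:2@105; bids=[-] asks=[#2:1@105 #7:5@105]

Answer: 1@102,2@98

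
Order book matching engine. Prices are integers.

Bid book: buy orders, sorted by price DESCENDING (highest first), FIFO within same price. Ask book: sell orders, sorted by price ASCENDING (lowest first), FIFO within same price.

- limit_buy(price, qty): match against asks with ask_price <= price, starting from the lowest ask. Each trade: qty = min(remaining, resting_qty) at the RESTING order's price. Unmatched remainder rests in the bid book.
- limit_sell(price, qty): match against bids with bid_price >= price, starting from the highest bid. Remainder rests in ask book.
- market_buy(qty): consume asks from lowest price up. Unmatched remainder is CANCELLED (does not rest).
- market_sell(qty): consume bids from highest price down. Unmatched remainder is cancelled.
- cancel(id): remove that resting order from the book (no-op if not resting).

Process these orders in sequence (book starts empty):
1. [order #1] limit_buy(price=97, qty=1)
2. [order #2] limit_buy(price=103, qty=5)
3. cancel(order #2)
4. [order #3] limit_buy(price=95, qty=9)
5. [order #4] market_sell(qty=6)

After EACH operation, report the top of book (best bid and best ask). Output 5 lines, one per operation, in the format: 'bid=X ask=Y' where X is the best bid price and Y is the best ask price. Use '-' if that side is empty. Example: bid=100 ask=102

After op 1 [order #1] limit_buy(price=97, qty=1): fills=none; bids=[#1:1@97] asks=[-]
After op 2 [order #2] limit_buy(price=103, qty=5): fills=none; bids=[#2:5@103 #1:1@97] asks=[-]
After op 3 cancel(order #2): fills=none; bids=[#1:1@97] asks=[-]
After op 4 [order #3] limit_buy(price=95, qty=9): fills=none; bids=[#1:1@97 #3:9@95] asks=[-]
After op 5 [order #4] market_sell(qty=6): fills=#1x#4:1@97 #3x#4:5@95; bids=[#3:4@95] asks=[-]

Answer: bid=97 ask=-
bid=103 ask=-
bid=97 ask=-
bid=97 ask=-
bid=95 ask=-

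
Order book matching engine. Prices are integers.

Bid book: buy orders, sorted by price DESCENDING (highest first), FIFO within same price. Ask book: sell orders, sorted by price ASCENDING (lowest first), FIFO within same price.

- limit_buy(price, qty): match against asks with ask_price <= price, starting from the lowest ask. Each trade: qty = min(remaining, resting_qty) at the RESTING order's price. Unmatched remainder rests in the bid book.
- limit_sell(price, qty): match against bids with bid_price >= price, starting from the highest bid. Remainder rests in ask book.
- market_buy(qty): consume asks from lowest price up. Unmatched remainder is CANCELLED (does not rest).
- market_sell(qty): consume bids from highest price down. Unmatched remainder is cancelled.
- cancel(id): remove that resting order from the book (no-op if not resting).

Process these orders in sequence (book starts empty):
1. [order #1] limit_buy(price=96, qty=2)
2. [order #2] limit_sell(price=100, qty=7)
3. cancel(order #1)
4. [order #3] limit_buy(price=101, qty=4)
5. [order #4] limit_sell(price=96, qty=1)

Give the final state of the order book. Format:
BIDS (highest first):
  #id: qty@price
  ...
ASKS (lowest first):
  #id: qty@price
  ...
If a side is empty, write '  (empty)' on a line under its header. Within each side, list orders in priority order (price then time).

After op 1 [order #1] limit_buy(price=96, qty=2): fills=none; bids=[#1:2@96] asks=[-]
After op 2 [order #2] limit_sell(price=100, qty=7): fills=none; bids=[#1:2@96] asks=[#2:7@100]
After op 3 cancel(order #1): fills=none; bids=[-] asks=[#2:7@100]
After op 4 [order #3] limit_buy(price=101, qty=4): fills=#3x#2:4@100; bids=[-] asks=[#2:3@100]
After op 5 [order #4] limit_sell(price=96, qty=1): fills=none; bids=[-] asks=[#4:1@96 #2:3@100]

Answer: BIDS (highest first):
  (empty)
ASKS (lowest first):
  #4: 1@96
  #2: 3@100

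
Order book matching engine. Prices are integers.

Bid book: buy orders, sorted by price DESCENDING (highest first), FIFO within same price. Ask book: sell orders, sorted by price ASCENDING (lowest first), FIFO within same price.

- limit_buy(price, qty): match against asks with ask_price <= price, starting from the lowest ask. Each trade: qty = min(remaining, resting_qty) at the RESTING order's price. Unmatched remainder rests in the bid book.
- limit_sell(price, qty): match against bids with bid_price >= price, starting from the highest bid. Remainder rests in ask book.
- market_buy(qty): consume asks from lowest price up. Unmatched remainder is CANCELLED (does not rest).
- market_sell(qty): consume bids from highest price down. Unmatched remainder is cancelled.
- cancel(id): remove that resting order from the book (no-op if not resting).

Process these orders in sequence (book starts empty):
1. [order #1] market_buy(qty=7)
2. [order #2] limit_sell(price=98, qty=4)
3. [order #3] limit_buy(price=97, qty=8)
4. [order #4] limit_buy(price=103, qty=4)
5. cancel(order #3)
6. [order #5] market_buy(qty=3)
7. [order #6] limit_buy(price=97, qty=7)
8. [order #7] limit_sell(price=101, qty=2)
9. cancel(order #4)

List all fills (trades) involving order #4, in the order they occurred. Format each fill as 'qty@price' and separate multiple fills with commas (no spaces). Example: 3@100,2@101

Answer: 4@98

Derivation:
After op 1 [order #1] market_buy(qty=7): fills=none; bids=[-] asks=[-]
After op 2 [order #2] limit_sell(price=98, qty=4): fills=none; bids=[-] asks=[#2:4@98]
After op 3 [order #3] limit_buy(price=97, qty=8): fills=none; bids=[#3:8@97] asks=[#2:4@98]
After op 4 [order #4] limit_buy(price=103, qty=4): fills=#4x#2:4@98; bids=[#3:8@97] asks=[-]
After op 5 cancel(order #3): fills=none; bids=[-] asks=[-]
After op 6 [order #5] market_buy(qty=3): fills=none; bids=[-] asks=[-]
After op 7 [order #6] limit_buy(price=97, qty=7): fills=none; bids=[#6:7@97] asks=[-]
After op 8 [order #7] limit_sell(price=101, qty=2): fills=none; bids=[#6:7@97] asks=[#7:2@101]
After op 9 cancel(order #4): fills=none; bids=[#6:7@97] asks=[#7:2@101]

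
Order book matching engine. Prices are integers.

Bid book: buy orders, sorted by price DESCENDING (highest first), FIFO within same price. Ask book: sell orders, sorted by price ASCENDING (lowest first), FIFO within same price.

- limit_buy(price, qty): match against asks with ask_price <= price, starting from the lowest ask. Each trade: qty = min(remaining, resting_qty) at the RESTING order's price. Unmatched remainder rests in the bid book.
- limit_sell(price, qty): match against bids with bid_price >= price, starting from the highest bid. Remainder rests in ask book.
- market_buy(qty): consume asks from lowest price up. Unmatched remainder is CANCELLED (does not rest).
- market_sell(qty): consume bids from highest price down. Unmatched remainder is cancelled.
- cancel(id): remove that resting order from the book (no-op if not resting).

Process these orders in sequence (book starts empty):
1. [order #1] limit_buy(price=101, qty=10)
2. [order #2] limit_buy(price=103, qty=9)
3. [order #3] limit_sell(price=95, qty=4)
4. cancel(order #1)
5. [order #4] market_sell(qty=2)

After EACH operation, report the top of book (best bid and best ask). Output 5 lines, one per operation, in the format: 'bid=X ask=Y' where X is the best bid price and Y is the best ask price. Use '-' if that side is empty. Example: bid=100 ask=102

Answer: bid=101 ask=-
bid=103 ask=-
bid=103 ask=-
bid=103 ask=-
bid=103 ask=-

Derivation:
After op 1 [order #1] limit_buy(price=101, qty=10): fills=none; bids=[#1:10@101] asks=[-]
After op 2 [order #2] limit_buy(price=103, qty=9): fills=none; bids=[#2:9@103 #1:10@101] asks=[-]
After op 3 [order #3] limit_sell(price=95, qty=4): fills=#2x#3:4@103; bids=[#2:5@103 #1:10@101] asks=[-]
After op 4 cancel(order #1): fills=none; bids=[#2:5@103] asks=[-]
After op 5 [order #4] market_sell(qty=2): fills=#2x#4:2@103; bids=[#2:3@103] asks=[-]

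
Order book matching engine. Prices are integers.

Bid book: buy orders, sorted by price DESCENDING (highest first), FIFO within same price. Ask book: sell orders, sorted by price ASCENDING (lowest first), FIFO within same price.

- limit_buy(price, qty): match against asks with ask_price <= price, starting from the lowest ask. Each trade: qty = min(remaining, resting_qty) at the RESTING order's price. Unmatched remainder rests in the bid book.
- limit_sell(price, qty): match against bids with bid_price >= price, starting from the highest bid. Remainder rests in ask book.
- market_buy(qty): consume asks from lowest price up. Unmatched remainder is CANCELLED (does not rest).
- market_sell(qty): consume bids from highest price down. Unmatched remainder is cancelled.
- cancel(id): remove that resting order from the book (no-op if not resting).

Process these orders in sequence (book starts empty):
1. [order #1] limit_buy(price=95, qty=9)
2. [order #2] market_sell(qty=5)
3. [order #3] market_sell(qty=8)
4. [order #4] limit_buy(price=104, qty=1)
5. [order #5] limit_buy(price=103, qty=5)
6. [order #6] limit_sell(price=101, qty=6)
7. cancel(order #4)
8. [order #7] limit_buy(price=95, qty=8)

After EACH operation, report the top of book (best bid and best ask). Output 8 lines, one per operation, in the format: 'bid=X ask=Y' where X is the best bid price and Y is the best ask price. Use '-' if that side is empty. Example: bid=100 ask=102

Answer: bid=95 ask=-
bid=95 ask=-
bid=- ask=-
bid=104 ask=-
bid=104 ask=-
bid=- ask=-
bid=- ask=-
bid=95 ask=-

Derivation:
After op 1 [order #1] limit_buy(price=95, qty=9): fills=none; bids=[#1:9@95] asks=[-]
After op 2 [order #2] market_sell(qty=5): fills=#1x#2:5@95; bids=[#1:4@95] asks=[-]
After op 3 [order #3] market_sell(qty=8): fills=#1x#3:4@95; bids=[-] asks=[-]
After op 4 [order #4] limit_buy(price=104, qty=1): fills=none; bids=[#4:1@104] asks=[-]
After op 5 [order #5] limit_buy(price=103, qty=5): fills=none; bids=[#4:1@104 #5:5@103] asks=[-]
After op 6 [order #6] limit_sell(price=101, qty=6): fills=#4x#6:1@104 #5x#6:5@103; bids=[-] asks=[-]
After op 7 cancel(order #4): fills=none; bids=[-] asks=[-]
After op 8 [order #7] limit_buy(price=95, qty=8): fills=none; bids=[#7:8@95] asks=[-]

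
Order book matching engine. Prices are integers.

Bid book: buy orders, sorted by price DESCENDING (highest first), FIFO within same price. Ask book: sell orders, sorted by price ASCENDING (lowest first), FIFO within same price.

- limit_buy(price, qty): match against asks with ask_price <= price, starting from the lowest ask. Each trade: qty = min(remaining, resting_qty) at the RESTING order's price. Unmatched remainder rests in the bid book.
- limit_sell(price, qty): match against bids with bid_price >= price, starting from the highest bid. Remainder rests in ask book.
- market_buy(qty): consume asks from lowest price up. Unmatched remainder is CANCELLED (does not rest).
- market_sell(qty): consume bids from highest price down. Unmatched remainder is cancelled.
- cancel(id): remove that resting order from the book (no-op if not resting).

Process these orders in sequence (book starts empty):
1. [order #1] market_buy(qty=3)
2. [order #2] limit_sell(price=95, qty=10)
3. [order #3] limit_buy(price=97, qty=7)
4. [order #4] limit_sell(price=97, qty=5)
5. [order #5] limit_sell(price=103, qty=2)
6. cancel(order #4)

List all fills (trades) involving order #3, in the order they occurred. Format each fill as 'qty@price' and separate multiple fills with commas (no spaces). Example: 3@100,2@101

Answer: 7@95

Derivation:
After op 1 [order #1] market_buy(qty=3): fills=none; bids=[-] asks=[-]
After op 2 [order #2] limit_sell(price=95, qty=10): fills=none; bids=[-] asks=[#2:10@95]
After op 3 [order #3] limit_buy(price=97, qty=7): fills=#3x#2:7@95; bids=[-] asks=[#2:3@95]
After op 4 [order #4] limit_sell(price=97, qty=5): fills=none; bids=[-] asks=[#2:3@95 #4:5@97]
After op 5 [order #5] limit_sell(price=103, qty=2): fills=none; bids=[-] asks=[#2:3@95 #4:5@97 #5:2@103]
After op 6 cancel(order #4): fills=none; bids=[-] asks=[#2:3@95 #5:2@103]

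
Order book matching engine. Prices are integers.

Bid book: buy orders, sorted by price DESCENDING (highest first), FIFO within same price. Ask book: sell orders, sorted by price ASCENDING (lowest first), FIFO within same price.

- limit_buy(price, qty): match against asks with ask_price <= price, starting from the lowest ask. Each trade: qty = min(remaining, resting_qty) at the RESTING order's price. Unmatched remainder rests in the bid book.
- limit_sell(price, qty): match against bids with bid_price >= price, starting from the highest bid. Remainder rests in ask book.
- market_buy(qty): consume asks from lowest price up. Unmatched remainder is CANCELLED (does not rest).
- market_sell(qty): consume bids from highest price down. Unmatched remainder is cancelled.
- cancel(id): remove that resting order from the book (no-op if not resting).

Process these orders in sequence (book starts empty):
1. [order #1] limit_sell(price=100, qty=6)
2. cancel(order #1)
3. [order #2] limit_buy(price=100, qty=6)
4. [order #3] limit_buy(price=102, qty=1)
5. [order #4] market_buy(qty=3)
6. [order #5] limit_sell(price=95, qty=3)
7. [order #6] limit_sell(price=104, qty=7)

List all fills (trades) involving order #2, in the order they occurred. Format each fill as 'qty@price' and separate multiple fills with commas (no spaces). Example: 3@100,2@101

Answer: 2@100

Derivation:
After op 1 [order #1] limit_sell(price=100, qty=6): fills=none; bids=[-] asks=[#1:6@100]
After op 2 cancel(order #1): fills=none; bids=[-] asks=[-]
After op 3 [order #2] limit_buy(price=100, qty=6): fills=none; bids=[#2:6@100] asks=[-]
After op 4 [order #3] limit_buy(price=102, qty=1): fills=none; bids=[#3:1@102 #2:6@100] asks=[-]
After op 5 [order #4] market_buy(qty=3): fills=none; bids=[#3:1@102 #2:6@100] asks=[-]
After op 6 [order #5] limit_sell(price=95, qty=3): fills=#3x#5:1@102 #2x#5:2@100; bids=[#2:4@100] asks=[-]
After op 7 [order #6] limit_sell(price=104, qty=7): fills=none; bids=[#2:4@100] asks=[#6:7@104]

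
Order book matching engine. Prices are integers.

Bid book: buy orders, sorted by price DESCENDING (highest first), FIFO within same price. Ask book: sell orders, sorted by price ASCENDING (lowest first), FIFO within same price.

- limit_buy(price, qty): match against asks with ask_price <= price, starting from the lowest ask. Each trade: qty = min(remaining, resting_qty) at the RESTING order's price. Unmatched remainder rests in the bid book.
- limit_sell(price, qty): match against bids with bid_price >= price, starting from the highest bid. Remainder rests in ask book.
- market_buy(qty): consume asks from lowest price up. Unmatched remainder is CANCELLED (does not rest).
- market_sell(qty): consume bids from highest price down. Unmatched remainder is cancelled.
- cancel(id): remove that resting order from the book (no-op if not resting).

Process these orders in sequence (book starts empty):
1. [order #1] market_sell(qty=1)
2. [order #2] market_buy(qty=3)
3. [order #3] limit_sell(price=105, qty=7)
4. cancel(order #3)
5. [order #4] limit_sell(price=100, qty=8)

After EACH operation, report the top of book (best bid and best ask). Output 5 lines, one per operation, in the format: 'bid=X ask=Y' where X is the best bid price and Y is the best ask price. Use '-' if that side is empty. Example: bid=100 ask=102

Answer: bid=- ask=-
bid=- ask=-
bid=- ask=105
bid=- ask=-
bid=- ask=100

Derivation:
After op 1 [order #1] market_sell(qty=1): fills=none; bids=[-] asks=[-]
After op 2 [order #2] market_buy(qty=3): fills=none; bids=[-] asks=[-]
After op 3 [order #3] limit_sell(price=105, qty=7): fills=none; bids=[-] asks=[#3:7@105]
After op 4 cancel(order #3): fills=none; bids=[-] asks=[-]
After op 5 [order #4] limit_sell(price=100, qty=8): fills=none; bids=[-] asks=[#4:8@100]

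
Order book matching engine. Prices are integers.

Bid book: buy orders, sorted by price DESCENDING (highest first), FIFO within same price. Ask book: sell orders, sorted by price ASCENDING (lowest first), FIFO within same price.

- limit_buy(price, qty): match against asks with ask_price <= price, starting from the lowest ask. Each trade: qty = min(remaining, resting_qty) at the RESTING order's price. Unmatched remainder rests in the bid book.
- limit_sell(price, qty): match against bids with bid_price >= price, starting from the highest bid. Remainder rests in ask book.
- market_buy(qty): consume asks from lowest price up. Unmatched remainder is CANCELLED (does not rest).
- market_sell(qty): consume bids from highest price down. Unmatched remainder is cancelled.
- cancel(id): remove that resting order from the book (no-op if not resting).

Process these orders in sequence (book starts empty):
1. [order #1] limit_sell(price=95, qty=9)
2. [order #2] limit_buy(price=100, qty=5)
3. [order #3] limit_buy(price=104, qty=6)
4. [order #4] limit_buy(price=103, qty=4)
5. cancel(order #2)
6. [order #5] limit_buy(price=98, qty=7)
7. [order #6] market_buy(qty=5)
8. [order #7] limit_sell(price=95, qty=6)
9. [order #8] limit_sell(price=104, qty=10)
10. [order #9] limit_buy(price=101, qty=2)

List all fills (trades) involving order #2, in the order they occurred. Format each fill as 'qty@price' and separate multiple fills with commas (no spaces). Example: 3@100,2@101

After op 1 [order #1] limit_sell(price=95, qty=9): fills=none; bids=[-] asks=[#1:9@95]
After op 2 [order #2] limit_buy(price=100, qty=5): fills=#2x#1:5@95; bids=[-] asks=[#1:4@95]
After op 3 [order #3] limit_buy(price=104, qty=6): fills=#3x#1:4@95; bids=[#3:2@104] asks=[-]
After op 4 [order #4] limit_buy(price=103, qty=4): fills=none; bids=[#3:2@104 #4:4@103] asks=[-]
After op 5 cancel(order #2): fills=none; bids=[#3:2@104 #4:4@103] asks=[-]
After op 6 [order #5] limit_buy(price=98, qty=7): fills=none; bids=[#3:2@104 #4:4@103 #5:7@98] asks=[-]
After op 7 [order #6] market_buy(qty=5): fills=none; bids=[#3:2@104 #4:4@103 #5:7@98] asks=[-]
After op 8 [order #7] limit_sell(price=95, qty=6): fills=#3x#7:2@104 #4x#7:4@103; bids=[#5:7@98] asks=[-]
After op 9 [order #8] limit_sell(price=104, qty=10): fills=none; bids=[#5:7@98] asks=[#8:10@104]
After op 10 [order #9] limit_buy(price=101, qty=2): fills=none; bids=[#9:2@101 #5:7@98] asks=[#8:10@104]

Answer: 5@95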